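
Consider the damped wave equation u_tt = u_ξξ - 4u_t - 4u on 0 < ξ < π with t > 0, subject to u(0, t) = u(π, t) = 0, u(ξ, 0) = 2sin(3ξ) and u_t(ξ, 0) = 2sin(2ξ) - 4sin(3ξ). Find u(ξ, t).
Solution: Substitute u = exp(-2t)w, i.e. w = exp(2t)u.
By the product rule, u_t = exp(-2t)(w_t - 2w), u_tt = exp(-2t)(w_tt - 4w_t + 4w), u_ξξ = exp(-2t)w_ξξ.
Substituting into the PDE and dividing by exp(-2t): w_tt - 4w_t + 4w = w_ξξ - 4(w_t - 2w) - 4w.
The lower-order terms cancel, leaving the standard wave equation w_tt = w_ξξ.
Initial data for w: w(ξ,0) = u(ξ,0) = 2sin(3ξ); w_t(ξ,0) = u_t(ξ,0) + 2u(ξ,0) = 2sin(2ξ). The boundary conditions carry over: w(0,t) = w(π,t) = 0.
Solve for w:
  Using separation of variables w = X(ξ)T(t):
  Eigenfunctions: sin(nξ), n = 1, 2, 3, ...
  General solution: w(ξ, t) = Σ [A_n cos(n t) + B_n sin(n t)] sin(nξ)
  From w(ξ,0) = 2sin(3ξ): A_3=2. From w_t(ξ,0) = 2sin(2ξ), using w_t(ξ,0) = Σ ω_n B_n sin(nξ) with ω_n = n: B_2 = 2/2 = 1.
Hence w(ξ,t) = sin(2t)sin(2ξ) + 2sin(3ξ)cos(3t).
Transform back: u(ξ,t) = exp(-2t)w(ξ,t).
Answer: u(ξ, t) = exp(-2t)sin(2t)sin(2ξ) + 2exp(-2t)sin(3ξ)cos(3t)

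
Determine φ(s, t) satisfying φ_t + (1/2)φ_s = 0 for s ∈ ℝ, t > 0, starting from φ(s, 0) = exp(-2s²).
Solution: By characteristics (ds/dt = 1/2), φ(s,t) = f(s - (1/2)t) with f = φ(·, 0).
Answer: φ(s, t) = exp(-2(s - t/2)²)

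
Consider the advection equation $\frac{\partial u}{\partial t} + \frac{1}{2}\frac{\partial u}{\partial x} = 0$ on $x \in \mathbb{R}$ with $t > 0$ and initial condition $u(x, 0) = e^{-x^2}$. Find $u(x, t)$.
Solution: By method of characteristics (waves move right with speed 1/2):
Along characteristics $x - \frac{1}{2}t =$ const, $u$ is constant, so $u(x,t) = f(x - \frac{1}{2}t)$ with $f = u( \cdot , 0)$.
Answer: $u(x, t) = e^{-(-t/2 + x)^2}$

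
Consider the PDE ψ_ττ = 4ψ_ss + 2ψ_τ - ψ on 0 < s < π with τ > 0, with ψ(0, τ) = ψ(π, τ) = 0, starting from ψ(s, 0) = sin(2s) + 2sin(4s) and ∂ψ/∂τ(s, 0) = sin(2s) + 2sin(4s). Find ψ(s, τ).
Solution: Substitute ψ = exp(τ)u.
Then ψ_τ = exp(τ)(u_τ + u), ψ_ττ = exp(τ)(u_ττ + 2u_τ + u), ψ_ss = exp(τ)u_ss; substituting and dividing by exp(τ), the lower-order terms cancel: u_ττ = 4u_ss (standard wave equation).
Data for u: u(s,0) = ψ(s,0) = sin(2s) + 2sin(4s); u_τ(s,0) = ψ_τ(s,0) - ψ(s,0) = 0. The boundary conditions carry over: u(0,τ) = u(π,τ) = 0.
Separating variables: u = Σ [A_n cos(ω_n τ) + B_n sin(ω_n τ)] sin(ns), ω_n = 2n. From ICs: A_2=1, A_4=2.
So u(s,τ) = sin(2s)cos(4τ) + 2sin(4s)cos(8τ), and ψ(s,τ) = exp(τ)u(s,τ).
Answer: ψ(s, τ) = exp(τ)sin(2s)cos(4τ) + 2exp(τ)sin(4s)cos(8τ)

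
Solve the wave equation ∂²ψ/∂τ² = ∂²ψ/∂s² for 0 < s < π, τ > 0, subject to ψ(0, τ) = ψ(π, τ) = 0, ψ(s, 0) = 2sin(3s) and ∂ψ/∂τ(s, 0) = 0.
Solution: Using separation of variables ψ = X(s)T(τ):
Eigenfunctions: sin(ns), n = 1, 2, 3, ...
General solution: ψ(s, τ) = Σ [A_n cos(n τ) + B_n sin(n τ)] sin(ns)
From ψ(s,0) = 2sin(3s): A_3=2. From ψ_τ(s,0) = 0: all B_n = 0.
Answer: ψ(s, τ) = 2sin(3s)cos(3τ)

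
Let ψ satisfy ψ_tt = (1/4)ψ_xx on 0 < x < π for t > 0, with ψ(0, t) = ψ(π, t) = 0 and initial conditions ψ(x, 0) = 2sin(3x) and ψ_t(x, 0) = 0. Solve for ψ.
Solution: Using separation of variables ψ = X(x)T(t):
Eigenfunctions: sin(nx), n = 1, 2, 3, ...
General solution: ψ(x, t) = Σ [A_n cos(n t/2) + B_n sin(n t/2)] sin(nx)
From ψ(x,0) = 2sin(3x): A_3=2. From ψ_t(x,0) = 0: all B_n = 0.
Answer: ψ(x, t) = 2sin(3x)cos(3t/2)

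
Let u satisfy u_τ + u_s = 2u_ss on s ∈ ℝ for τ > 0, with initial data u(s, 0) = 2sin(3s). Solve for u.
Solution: Change to a moving frame: let η = s - τ, σ = τ and write u(s,τ) = w(η,σ).
By the chain rule u_τ = w_σ - w_η, u_s = w_η, u_ss = w_ηη.
Then u_τ + u_s = w_σ: the advection term cancels and the PDE becomes the heat equation w_σ = 2w_ηη on η ∈ ℝ.
Initial data: w(η,0) = u(η,0) = 2sin(3η).
On η ∈ ℝ each mode satisfies (sin(nη))″ = -n² sin(nη), so exp(-2n²σ) sin(nη) solves the heat equation; by superposition w(η,σ) = Σ c_n exp(-2n²σ) sin(nη).
Reading off the coefficients: c_3=2, so w(η,σ) = 2exp(-18σ)sin(3η).
Substituting back η = s - τ, σ = τ: u(s,τ) = w(s - τ, τ).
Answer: u(s, τ) = 2exp(-18τ)sin(3s - 3τ)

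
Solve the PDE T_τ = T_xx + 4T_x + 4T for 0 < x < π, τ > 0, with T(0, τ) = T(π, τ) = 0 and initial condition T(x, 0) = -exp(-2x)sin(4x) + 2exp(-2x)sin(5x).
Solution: Substitute T = exp(-2x)u, i.e. u = exp(2x)T.
By the product rule, T_x = exp(-2x)(u_x - 2u), T_xx = exp(-2x)(u_xx - 4u_x + 4u), T_τ = exp(-2x)u_τ.
Substituting into the PDE and dividing by exp(-2x): u_τ = (u_xx - 4u_x + 4u) + 4(u_x - 2u) + 4u.
The lower-order terms cancel, leaving the standard heat equation u_τ = u_xx.
Initial data for u: u(x,0) = exp(2x)T(x,0) = -sin(4x) + 2sin(5x). The boundary conditions carry over: u(0,τ) = u(π,τ) = 0.
Solve for u:
  Using separation of variables u = X(x)G(τ):
  Eigenfunctions: sin(nx), n = 1, 2, 3, ...
  General solution: u(x, τ) = Σ c_n sin(nx) exp(-n² τ)
  Matching u(x,0) = -sin(4x) + 2sin(5x) term by term: c_4=-1, c_5=2.
Hence u(x,τ) = -exp(-16τ)sin(4x) + 2exp(-25τ)sin(5x).
Transform back: T(x,τ) = exp(-2x)u(x,τ).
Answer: T(x, τ) = -exp(-2x)exp(-16τ)sin(4x) + 2exp(-2x)exp(-25τ)sin(5x)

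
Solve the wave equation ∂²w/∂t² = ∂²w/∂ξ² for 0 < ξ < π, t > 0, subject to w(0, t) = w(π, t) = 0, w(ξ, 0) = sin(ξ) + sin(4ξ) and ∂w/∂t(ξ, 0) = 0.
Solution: Separating variables: w = Σ [A_n cos(ω_n t) + B_n sin(ω_n t)] sin(nξ), ω_n = n. From ICs: A_1=1, A_4=1.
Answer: w(ξ, t) = sin(ξ)cos(t) + sin(4ξ)cos(4t)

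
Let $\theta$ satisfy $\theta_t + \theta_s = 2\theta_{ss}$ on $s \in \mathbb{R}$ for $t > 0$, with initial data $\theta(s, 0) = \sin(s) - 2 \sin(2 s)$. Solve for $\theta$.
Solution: Change to a moving frame: let $\eta = s - t$, $\sigma = t$ and write $\theta(s,t) = u(\eta,\sigma)$.
By the chain rule $\theta_t = u_{\sigma} - u_{\eta}$, $\theta_s = u_{\eta}$, $\theta_{ss} = u_{\eta\eta}$.
Then $\theta_t + \theta_s = u_{\sigma}$: the advection term cancels and the PDE becomes the heat equation $u_{\sigma} = 2u_{\eta\eta}$ on $\eta \in \mathbb{R}$.
Initial data: $u(\eta,0) = \theta(\eta,0) = \sin(\eta) - 2 \sin(2 \eta)$.
On $\eta \in \mathbb{R}$ each mode satisfies $(\sin(n\eta))'' = -n^2 \sin(n\eta)$, so $e^{-2n^2\sigma} \sin(n\eta)$ solves the heat equation; by superposition $u(\eta,\sigma) = \sum c_n e^{-2n^2\sigma} \sin(n\eta)$.
Reading off the coefficients: $c_1=1, c_2=-2$, so $u(\eta,\sigma) = e^{-2 \sigma} \sin(\eta) - 2 e^{-8 \sigma} \sin(2 \eta)$.
Substituting back $\eta = s - t$, $\sigma = t$: $\theta(s,t) = u(s - t, t)$.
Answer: $\theta(s, t) = e^{-2 t} \sin(s - t) - 2 e^{-8 t} \sin(2 s - 2 t)$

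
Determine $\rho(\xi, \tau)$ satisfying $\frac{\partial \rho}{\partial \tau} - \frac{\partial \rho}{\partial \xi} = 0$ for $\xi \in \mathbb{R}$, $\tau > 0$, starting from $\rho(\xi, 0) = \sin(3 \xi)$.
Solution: By characteristics ($d\xi/d\tau = -1$), $\rho(\xi,\tau) = f(\xi + \tau)$ with $f = \rho( \cdot , 0)$.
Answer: $\rho(\xi, \tau) = \sin(3 \tau + 3 \xi)$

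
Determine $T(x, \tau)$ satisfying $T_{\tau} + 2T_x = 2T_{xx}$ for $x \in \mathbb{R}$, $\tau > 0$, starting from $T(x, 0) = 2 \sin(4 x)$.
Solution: Moving frame: $\eta = x - 2\tau$, $\sigma = \tau$, $T = u(\eta,\sigma)$, so $T_{\tau} = u_{\sigma} - 2u_{\eta}$ and $T_{xx} = u_{\eta\eta}$.
Hence $T_{\tau} + 2T_x = u_{\sigma}$ and the PDE becomes the heat equation $u_{\sigma} = 2u_{\eta\eta}$ on $\eta \in \mathbb{R}$.
Initial data: $u(\eta,0) = T(\eta,0) = 2 \sin(4 \eta)$. Each mode $\sin(n\eta)$ decays as $e^{-2n^2\sigma}$ on $\mathbb{R}$, so $u(\eta,\sigma) = \sum c_n e^{-2n^2\sigma} \sin(n\eta)$ with $c_4=2$: $u(\eta,\sigma) = 2 e^{-32 \sigma} \sin(4 \eta)$.
Substituting back: $T(x,\tau) = u(x - 2\tau, \tau)$.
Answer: $T(x, \tau) = -2 e^{-32 \tau} \sin(8 \tau - 4 x)$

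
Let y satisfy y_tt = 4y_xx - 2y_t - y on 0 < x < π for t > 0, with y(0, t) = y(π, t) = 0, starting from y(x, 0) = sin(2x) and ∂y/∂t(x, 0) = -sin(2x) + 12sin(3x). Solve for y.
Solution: Substitute y = exp(-t)u.
Then y_t = exp(-t)(u_t - u), y_tt = exp(-t)(u_tt - 2u_t + u), y_xx = exp(-t)u_xx; substituting and dividing by exp(-t), the lower-order terms cancel: u_tt = 4u_xx (standard wave equation).
Data for u: u(x,0) = y(x,0) = sin(2x); u_t(x,0) = y_t(x,0) + y(x,0) = 12sin(3x). The boundary conditions carry over: u(0,t) = u(π,t) = 0.
Separating variables: u = Σ [A_n cos(ω_n t) + B_n sin(ω_n t)] sin(nx), ω_n = 2n. From ICs (B_n = velocity coefficient / ω_n): A_2=1, B_3=2.
So u(x,t) = 2sin(6t)sin(3x) + sin(2x)cos(4t), and y(x,t) = exp(-t)u(x,t).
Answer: y(x, t) = 2exp(-t)sin(6t)sin(3x) + exp(-t)sin(2x)cos(4t)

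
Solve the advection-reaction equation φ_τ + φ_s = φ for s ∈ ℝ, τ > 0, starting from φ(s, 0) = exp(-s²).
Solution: Substitute φ = exp(τ)u.
Then φ_τ = exp(τ)(u_τ + u), φ_s = exp(τ)u_s; substituting and dividing by exp(τ), the lower-order terms cancel: u_τ + u_s = 0 (standard advection equation).
Data for u: u(s,0) = φ(s,0) = exp(-s²).
By characteristics (ds/dτ = 1), u(s,τ) = f(s - τ) with f = u(·, 0).
So u(s,τ) = exp(-(s - τ)²), and φ(s,τ) = exp(τ)u(s,τ).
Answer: φ(s, τ) = exp(τ)exp(-(s - τ)²)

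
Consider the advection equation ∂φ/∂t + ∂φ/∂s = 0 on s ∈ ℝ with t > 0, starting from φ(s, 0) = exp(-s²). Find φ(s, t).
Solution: By characteristics (ds/dt = 1), φ(s,t) = f(s - t) with f = φ(·, 0).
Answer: φ(s, t) = exp(-(s - t)²)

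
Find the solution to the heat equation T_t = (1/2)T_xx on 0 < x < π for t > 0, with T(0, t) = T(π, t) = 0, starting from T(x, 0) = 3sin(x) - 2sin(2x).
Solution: Separating variables: T = Σ c_n exp(-n²t/2) sin(nx). From T(x,0) = 3sin(x) - 2sin(2x): c_1=3, c_2=-2.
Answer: T(x, t) = -2exp(-2t)sin(2x) + 3exp(-t/2)sin(x)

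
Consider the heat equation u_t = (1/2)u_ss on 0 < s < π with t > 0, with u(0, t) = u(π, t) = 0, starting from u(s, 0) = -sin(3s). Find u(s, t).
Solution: Separating variables: u = Σ c_n exp(-n²t/2) sin(ns). From u(s,0) = -sin(3s): c_3=-1.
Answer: u(s, t) = -exp(-9t/2)sin(3s)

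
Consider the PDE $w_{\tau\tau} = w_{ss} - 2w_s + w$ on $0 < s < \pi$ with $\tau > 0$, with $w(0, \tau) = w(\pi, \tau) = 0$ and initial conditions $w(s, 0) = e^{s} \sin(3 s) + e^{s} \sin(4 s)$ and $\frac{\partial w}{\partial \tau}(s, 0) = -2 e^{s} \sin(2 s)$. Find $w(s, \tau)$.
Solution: Substitute $w = e^{s}u$, i.e. $u = e^{-s}w$.
By the product rule, $w_s = e^{s}(u_s + u)$, $w_{ss} = e^{s}(u_{ss} + 2u_s + u)$, $w_{\tau\tau} = e^{s}u_{\tau\tau}$.
Substituting into the PDE and dividing by $e^{s}$: $u_{\tau\tau} = (u_{ss} + 2u_s + u) - 2(u_s + u) + u$.
The lower-order terms cancel, leaving the standard wave equation $u_{\tau\tau} = u_{ss}$.
Initial data for $u$: $u(s,0) = e^{-s}w(s,0) = \sin(3 s) + \sin(4 s)$; $u_{\tau}(s,0) = e^{-s}w_{\tau}(s,0) = -2 \sin(2 s)$. The boundary conditions carry over: $u(0,\tau) = u(\pi,\tau) = 0$.
Solve for $u$:
  Using separation of variables $u = X(s)T(\tau)$:
  Eigenfunctions: $\sin(ns)$, $n = 1, 2, 3, \ldots$
  General solution: $u(s, \tau) = \sum [A_n \cos(n \tau) + B_n \sin(n \tau)] \sin(ns)$
  From $u(s,0) = \sin(3 s) + \sin(4 s)$: $A_3=1, A_4=1$. From $u_{\tau}(s,0) = -2 \sin(2 s)$, using $u_{\tau}(s,0) = \sum \omega_n B_n \sin(ns)$ with $\omega_n = n$: $B_2 = (-2)/2 = -1$.
Hence $u(s,\tau) = - \sin(2 s) \sin(2 \tau) + \sin(3 s) \cos(3 \tau) + \sin(4 s) \cos(4 \tau)$.
Transform back: $w(s,\tau) = e^{s}u(s,\tau)$.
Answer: $w(s, \tau) = - e^{s} \sin(2 \tau) \sin(2 s) + e^{s} \sin(3 s) \cos(3 \tau) + e^{s} \sin(4 s) \cos(4 \tau)$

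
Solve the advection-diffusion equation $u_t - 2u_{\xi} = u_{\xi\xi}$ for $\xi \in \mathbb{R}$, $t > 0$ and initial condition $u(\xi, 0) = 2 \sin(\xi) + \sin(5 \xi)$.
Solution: Moving frame: $\eta = \xi + 2t$, $\sigma = t$, $u = w(\eta,\sigma)$, so $u_t = w_{\sigma} + 2w_{\eta}$ and $u_{\xi\xi} = w_{\eta\eta}$.
Hence $u_t - 2u_{\xi} = w_{\sigma}$ and the PDE becomes the heat equation $w_{\sigma} = w_{\eta\eta}$ on $\eta \in \mathbb{R}$.
Initial data: $w(\eta,0) = u(\eta,0) = 2 \sin(\eta) + \sin(5 \eta)$. Each mode $\sin(n\eta)$ decays as $e^{-n^2\sigma}$ on $\mathbb{R}$, so $w(\eta,\sigma) = \sum c_n e^{-n^2\sigma} \sin(n\eta)$ with $c_1=2, c_5=1$: $w(\eta,\sigma) = 2 e^{-\sigma} \sin(\eta) + e^{-25 \sigma} \sin(5 \eta)$.
Substituting back: $u(\xi,t) = w(\xi + 2t, t)$.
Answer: $u(\xi, t) = 2 e^{-t} \sin(\xi + 2 t) + e^{-25 t} \sin(5 \xi + 10 t)$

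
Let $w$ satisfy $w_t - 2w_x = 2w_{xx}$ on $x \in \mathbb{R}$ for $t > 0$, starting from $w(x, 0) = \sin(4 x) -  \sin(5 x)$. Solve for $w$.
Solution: Moving frame: $\eta = x + 2t$, $\sigma = t$, $w = u(\eta,\sigma)$, so $w_t = u_{\sigma} + 2u_{\eta}$ and $w_{xx} = u_{\eta\eta}$.
Hence $w_t - 2w_x = u_{\sigma}$ and the PDE becomes the heat equation $u_{\sigma} = 2u_{\eta\eta}$ on $\eta \in \mathbb{R}$.
Initial data: $u(\eta,0) = w(\eta,0) = \sin(4 \eta) - \sin(5 \eta)$. Each mode $\sin(n\eta)$ decays as $e^{-2n^2\sigma}$ on $\mathbb{R}$, so $u(\eta,\sigma) = \sum c_n e^{-2n^2\sigma} \sin(n\eta)$ with $c_4=1, c_5=-1$: $u(\eta,\sigma) = e^{-32 \sigma} \sin(4 \eta) - e^{-50 \sigma} \sin(5 \eta)$.
Substituting back: $w(x,t) = u(x + 2t, t)$.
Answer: $w(x, t) = e^{-32 t} \sin(8 t + 4 x) -  e^{-50 t} \sin(10 t + 5 x)$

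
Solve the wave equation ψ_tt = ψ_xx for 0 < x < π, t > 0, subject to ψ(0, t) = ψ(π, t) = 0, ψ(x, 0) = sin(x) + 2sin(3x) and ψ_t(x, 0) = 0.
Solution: Using separation of variables ψ = X(x)T(t):
Eigenfunctions: sin(nx), n = 1, 2, 3, ...
General solution: ψ(x, t) = Σ [A_n cos(n t) + B_n sin(n t)] sin(nx)
From ψ(x,0) = sin(x) + 2sin(3x): A_1=1, A_3=2. From ψ_t(x,0) = 0: all B_n = 0.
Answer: ψ(x, t) = sin(x)cos(t) + 2sin(3x)cos(3t)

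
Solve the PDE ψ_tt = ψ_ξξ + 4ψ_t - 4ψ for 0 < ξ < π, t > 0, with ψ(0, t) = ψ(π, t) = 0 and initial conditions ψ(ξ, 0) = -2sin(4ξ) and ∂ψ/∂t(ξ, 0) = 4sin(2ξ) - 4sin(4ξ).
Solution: Substitute ψ = exp(2t)u.
Then ψ_t = exp(2t)(u_t + 2u), ψ_tt = exp(2t)(u_tt + 4u_t + 4u), ψ_ξξ = exp(2t)u_ξξ; substituting and dividing by exp(2t), the lower-order terms cancel: u_tt = u_ξξ (standard wave equation).
Data for u: u(ξ,0) = ψ(ξ,0) = -2sin(4ξ); u_t(ξ,0) = ψ_t(ξ,0) - 2ψ(ξ,0) = 4sin(2ξ). The boundary conditions carry over: u(0,t) = u(π,t) = 0.
Separating variables: u = Σ [A_n cos(ω_n t) + B_n sin(ω_n t)] sin(nξ), ω_n = n. From ICs (B_n = velocity coefficient / ω_n): A_4=-2, B_2=2.
So u(ξ,t) = 2sin(2t)sin(2ξ) - 2sin(4ξ)cos(4t), and ψ(ξ,t) = exp(2t)u(ξ,t).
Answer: ψ(ξ, t) = 2exp(2t)sin(2t)sin(2ξ) - 2exp(2t)sin(4ξ)cos(4t)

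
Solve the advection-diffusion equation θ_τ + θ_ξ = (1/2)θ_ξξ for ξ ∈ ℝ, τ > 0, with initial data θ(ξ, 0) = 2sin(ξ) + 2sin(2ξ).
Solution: Change to a moving frame: let η = ξ - τ, σ = τ and write θ(ξ,τ) = u(η,σ).
By the chain rule θ_τ = u_σ - u_η, θ_ξ = u_η, θ_ξξ = u_ηη.
Then θ_τ + θ_ξ = u_σ: the advection term cancels and the PDE becomes the heat equation u_σ = (1/2)u_ηη on η ∈ ℝ.
Initial data: u(η,0) = θ(η,0) = 2sin(η) + 2sin(2η).
On η ∈ ℝ each mode satisfies (sin(nη))″ = -n² sin(nη), so exp(-n²σ/2) sin(nη) solves the heat equation; by superposition u(η,σ) = Σ c_n exp(-n²σ/2) sin(nη).
Reading off the coefficients: c_1=2, c_2=2, so u(η,σ) = 2exp(-2σ)sin(2η) + 2exp(-σ/2)sin(η).
Substituting back η = ξ - τ, σ = τ: θ(ξ,τ) = u(ξ - τ, τ).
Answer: θ(ξ, τ) = 2exp(-2τ)sin(2ξ - 2τ) + 2exp(-τ/2)sin(ξ - τ)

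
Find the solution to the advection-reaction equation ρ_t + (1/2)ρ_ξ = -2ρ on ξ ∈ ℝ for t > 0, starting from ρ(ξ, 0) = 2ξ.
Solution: Substitute ρ = exp(-2t)u, i.e. u = exp(2t)ρ.
By the product rule, ρ_t = exp(-2t)(u_t - 2u), ρ_ξ = exp(-2t)u_ξ.
Substituting into the PDE and dividing by exp(-2t): u_t - 2u + (1/2)u_ξ = -2u.
The lower-order terms cancel, leaving the standard advection equation u_t + (1/2)u_ξ = 0.
Initial data for u: u(ξ,0) = ρ(ξ,0) = 2ξ.
Solve for u:
  By method of characteristics (waves move right with speed 1/2):
  Along characteristics ξ - (1/2)t = const, u is constant, so u(ξ,t) = f(ξ - (1/2)t) with f = u(·, 0).
Hence u(ξ,t) = -t + 2ξ.
Transform back: ρ(ξ,t) = exp(-2t)u(ξ,t).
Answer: ρ(ξ, t) = -texp(-2t) + 2ξexp(-2t)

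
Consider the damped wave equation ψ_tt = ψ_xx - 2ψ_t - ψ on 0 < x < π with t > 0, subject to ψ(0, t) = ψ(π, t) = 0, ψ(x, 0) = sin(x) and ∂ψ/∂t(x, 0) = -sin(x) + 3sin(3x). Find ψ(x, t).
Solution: Substitute ψ = exp(-t)u, i.e. u = exp(t)ψ.
By the product rule, ψ_t = exp(-t)(u_t - u), ψ_tt = exp(-t)(u_tt - 2u_t + u), ψ_xx = exp(-t)u_xx.
Substituting into the PDE and dividing by exp(-t): u_tt - 2u_t + u = u_xx - 2(u_t - u) - u.
The lower-order terms cancel, leaving the standard wave equation u_tt = u_xx.
Initial data for u: u(x,0) = ψ(x,0) = sin(x); u_t(x,0) = ψ_t(x,0) + ψ(x,0) = 3sin(3x). The boundary conditions carry over: u(0,t) = u(π,t) = 0.
Solve for u:
  Using separation of variables u = X(x)T(t):
  Eigenfunctions: sin(nx), n = 1, 2, 3, ...
  General solution: u(x, t) = Σ [A_n cos(n t) + B_n sin(n t)] sin(nx)
  From u(x,0) = sin(x): A_1=1. From u_t(x,0) = 3sin(3x), using u_t(x,0) = Σ ω_n B_n sin(nx) with ω_n = n: B_3 = 3/3 = 1.
Hence u(x,t) = sin(3t)sin(3x) + sin(x)cos(t).
Transform back: ψ(x,t) = exp(-t)u(x,t).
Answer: ψ(x, t) = exp(-t)sin(3t)sin(3x) + exp(-t)sin(x)cos(t)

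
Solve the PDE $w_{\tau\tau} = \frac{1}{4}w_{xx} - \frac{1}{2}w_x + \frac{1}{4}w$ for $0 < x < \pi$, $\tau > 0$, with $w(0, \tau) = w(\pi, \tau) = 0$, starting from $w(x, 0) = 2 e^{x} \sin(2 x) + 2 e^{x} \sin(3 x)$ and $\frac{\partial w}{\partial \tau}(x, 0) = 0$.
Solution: Substitute $w = e^{x}u$.
Then $w_x = e^{x}(u_x + u)$, $w_{xx} = e^{x}(u_{xx} + 2u_x + u)$, $w_{\tau\tau} = e^{x}u_{\tau\tau}$; substituting and dividing by $e^{x}$, the lower-order terms cancel: $u_{\tau\tau} = \frac{1}{4}u_{xx}$ (standard wave equation).
Data for $u$: $u(x,0) = e^{-x}w(x,0) = 2 \sin(2 x) + 2 \sin(3 x)$; $u_{\tau}(x,0) = e^{-x}w_{\tau}(x,0) = 0$. The boundary conditions carry over: $u(0,\tau) = u(\pi,\tau) = 0$.
Separating variables: $u = \sum [A_n \cos(\omega_n \tau) + B_n \sin(\omega_n \tau)] \sin(nx)$, $\omega_n = n/2$. From ICs: $A_2=2, A_3=2$.
So $u(x,\tau) = 2 \sin(2 x) \cos(\tau) + 2 \sin(3 x) \cos(3 \tau/2)$, and $w(x,\tau) = e^{x}u(x,\tau)$.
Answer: $w(x, \tau) = 2 e^{x} \sin(2 x) \cos(\tau) + 2 e^{x} \sin(3 x) \cos(3 \tau/2)$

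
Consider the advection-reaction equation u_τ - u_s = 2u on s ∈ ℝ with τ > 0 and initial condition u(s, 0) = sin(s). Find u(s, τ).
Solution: Substitute u = exp(2τ)w, i.e. w = exp(-2τ)u.
By the product rule, u_τ = exp(2τ)(w_τ + 2w), u_s = exp(2τ)w_s.
Substituting into the PDE and dividing by exp(2τ): w_τ + 2w - w_s = 2w.
The lower-order terms cancel, leaving the standard advection equation w_τ - w_s = 0.
Initial data for w: w(s,0) = u(s,0) = sin(s).
Solve for w:
  By method of characteristics (waves move left with speed 1):
  Along characteristics s + τ = const, w is constant, so w(s,τ) = f(s + τ) with f = w(·, 0).
Hence w(s,τ) = sin(s + τ).
Transform back: u(s,τ) = exp(2τ)w(s,τ).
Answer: u(s, τ) = exp(2τ)sin(s + τ)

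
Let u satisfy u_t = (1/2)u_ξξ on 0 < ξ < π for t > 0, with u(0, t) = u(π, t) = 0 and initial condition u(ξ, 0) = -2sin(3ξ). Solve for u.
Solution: Using separation of variables u = X(ξ)T(t):
Eigenfunctions: sin(nξ), n = 1, 2, 3, ...
General solution: u(ξ, t) = Σ c_n sin(nξ) exp(-n² t/2)
Matching u(ξ,0) = -2sin(3ξ) term by term: c_3=-2.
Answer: u(ξ, t) = -2exp(-9t/2)sin(3ξ)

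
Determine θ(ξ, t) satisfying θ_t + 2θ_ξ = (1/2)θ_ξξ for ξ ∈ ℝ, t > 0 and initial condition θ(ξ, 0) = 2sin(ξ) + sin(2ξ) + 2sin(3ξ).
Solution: Change to a moving frame: let η = ξ - 2t, σ = t and write θ(ξ,t) = u(η,σ).
By the chain rule θ_t = u_σ - 2u_η, θ_ξ = u_η, θ_ξξ = u_ηη.
Then θ_t + 2θ_ξ = u_σ: the advection term cancels and the PDE becomes the heat equation u_σ = (1/2)u_ηη on η ∈ ℝ.
Initial data: u(η,0) = θ(η,0) = 2sin(η) + sin(2η) + 2sin(3η).
On η ∈ ℝ each mode satisfies (sin(nη))″ = -n² sin(nη), so exp(-n²σ/2) sin(nη) solves the heat equation; by superposition u(η,σ) = Σ c_n exp(-n²σ/2) sin(nη).
Reading off the coefficients: c_1=2, c_2=1, c_3=2, so u(η,σ) = exp(-2σ)sin(2η) + 2exp(-σ/2)sin(η) + 2exp(-9σ/2)sin(3η).
Substituting back η = ξ - 2t, σ = t: θ(ξ,t) = u(ξ - 2t, t).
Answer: θ(ξ, t) = -exp(-2t)sin(4t - 2ξ) - 2exp(-t/2)sin(2t - ξ) - 2exp(-9t/2)sin(6t - 3ξ)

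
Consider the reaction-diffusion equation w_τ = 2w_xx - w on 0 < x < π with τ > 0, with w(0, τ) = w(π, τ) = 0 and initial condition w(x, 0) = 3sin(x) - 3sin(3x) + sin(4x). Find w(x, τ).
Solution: Substitute w = exp(-τ)u.
Then w_τ = exp(-τ)(u_τ - u), w_xx = exp(-τ)u_xx; substituting and dividing by exp(-τ), the lower-order terms cancel: u_τ = 2u_xx (standard heat equation).
Data for u: u(x,0) = w(x,0) = 3sin(x) - 3sin(3x) + sin(4x). The boundary conditions carry over: u(0,τ) = u(π,τ) = 0.
Separating variables: u = Σ c_n exp(-2n²τ) sin(nx). From u(x,0) = 3sin(x) - 3sin(3x) + sin(4x): c_1=3, c_3=-3, c_4=1.
So u(x,τ) = 3exp(-2τ)sin(x) - 3exp(-18τ)sin(3x) + exp(-32τ)sin(4x), and w(x,τ) = exp(-τ)u(x,τ).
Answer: w(x, τ) = 3exp(-3τ)sin(x) - 3exp(-19τ)sin(3x) + exp(-33τ)sin(4x)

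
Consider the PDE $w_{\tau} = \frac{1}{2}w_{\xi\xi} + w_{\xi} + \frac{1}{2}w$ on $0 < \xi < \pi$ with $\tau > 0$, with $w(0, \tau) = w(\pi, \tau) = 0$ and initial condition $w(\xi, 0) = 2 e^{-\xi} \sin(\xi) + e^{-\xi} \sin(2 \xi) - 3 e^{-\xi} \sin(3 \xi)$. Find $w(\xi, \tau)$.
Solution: Substitute $w = e^{-\xi}u$.
Then $w_{\xi} = e^{-\xi}(u_{\xi} - u)$, $w_{\xi\xi} = e^{-\xi}(u_{\xi\xi} - 2u_{\xi} + u)$, $w_{\tau} = e^{-\xi}u_{\tau}$; substituting and dividing by $e^{-\xi}$, the lower-order terms cancel: $u_{\tau} = \frac{1}{2}u_{\xi\xi}$ (standard heat equation).
Data for $u$: $u(\xi,0) = e^{\xi}w(\xi,0) = 2 \sin(\xi) + \sin(2 \xi) - 3 \sin(3 \xi)$. The boundary conditions carry over: $u(0,\tau) = u(\pi,\tau) = 0$.
Separating variables: $u = \sum c_n e^{-n^2\tau/2} \sin(n\xi)$. From $u(\xi,0) = 2 \sin(\xi) + \sin(2 \xi) - 3 \sin(3 \xi)$: $c_1=2, c_2=1, c_3=-3$.
So $u(\xi,\tau) = e^{-2 \tau} \sin(2 \xi) + 2 e^{-\tau/2} \sin(\xi) - 3 e^{-9 \tau/2} \sin(3 \xi)$, and $w(\xi,\tau) = e^{-\xi}u(\xi,\tau)$.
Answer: $w(\xi, \tau) = e^{-2 \tau} e^{-\xi} \sin(2 \xi) + 2 e^{-\tau/2} e^{-\xi} \sin(\xi) - 3 e^{-9 \tau/2} e^{-\xi} \sin(3 \xi)$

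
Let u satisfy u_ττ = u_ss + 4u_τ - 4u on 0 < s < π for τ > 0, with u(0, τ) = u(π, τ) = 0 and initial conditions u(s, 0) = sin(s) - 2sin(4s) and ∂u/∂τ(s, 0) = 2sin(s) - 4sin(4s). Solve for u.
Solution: Substitute u = exp(2τ)w.
Then u_τ = exp(2τ)(w_τ + 2w), u_ττ = exp(2τ)(w_ττ + 4w_τ + 4w), u_ss = exp(2τ)w_ss; substituting and dividing by exp(2τ), the lower-order terms cancel: w_ττ = w_ss (standard wave equation).
Data for w: w(s,0) = u(s,0) = sin(s) - 2sin(4s); w_τ(s,0) = u_τ(s,0) - 2u(s,0) = 0. The boundary conditions carry over: w(0,τ) = w(π,τ) = 0.
Separating variables: w = Σ [A_n cos(ω_n τ) + B_n sin(ω_n τ)] sin(ns), ω_n = n. From ICs: A_1=1, A_4=-2.
So w(s,τ) = sin(s)cos(τ) - 2sin(4s)cos(4τ), and u(s,τ) = exp(2τ)w(s,τ).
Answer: u(s, τ) = exp(2τ)sin(s)cos(τ) - 2exp(2τ)sin(4s)cos(4τ)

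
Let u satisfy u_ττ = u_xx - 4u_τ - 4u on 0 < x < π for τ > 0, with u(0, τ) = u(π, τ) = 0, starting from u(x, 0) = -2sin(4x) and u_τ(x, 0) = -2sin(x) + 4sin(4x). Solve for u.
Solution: Substitute u = exp(-2τ)w.
Then u_τ = exp(-2τ)(w_τ - 2w), u_ττ = exp(-2τ)(w_ττ - 4w_τ + 4w), u_xx = exp(-2τ)w_xx; substituting and dividing by exp(-2τ), the lower-order terms cancel: w_ττ = w_xx (standard wave equation).
Data for w: w(x,0) = u(x,0) = -2sin(4x); w_τ(x,0) = u_τ(x,0) + 2u(x,0) = -2sin(x). The boundary conditions carry over: w(0,τ) = w(π,τ) = 0.
Separating variables: w = Σ [A_n cos(ω_n τ) + B_n sin(ω_n τ)] sin(nx), ω_n = n. From ICs (B_n = velocity coefficient / ω_n): A_4=-2, B_1=-2.
So w(x,τ) = -2sin(x)sin(τ) - 2sin(4x)cos(4τ), and u(x,τ) = exp(-2τ)w(x,τ).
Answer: u(x, τ) = -2exp(-2τ)sin(x)sin(τ) - 2exp(-2τ)sin(4x)cos(4τ)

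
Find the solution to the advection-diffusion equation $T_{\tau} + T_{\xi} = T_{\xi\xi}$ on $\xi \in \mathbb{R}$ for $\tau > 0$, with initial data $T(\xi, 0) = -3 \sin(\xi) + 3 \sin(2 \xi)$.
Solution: Moving frame: $\eta = \xi - \tau$, $\sigma = \tau$, $T = u(\eta,\sigma)$, so $T_{\tau} = u_{\sigma} - u_{\eta}$ and $T_{\xi\xi} = u_{\eta\eta}$.
Hence $T_{\tau} + T_{\xi} = u_{\sigma}$ and the PDE becomes the heat equation $u_{\sigma} = u_{\eta\eta}$ on $\eta \in \mathbb{R}$.
Initial data: $u(\eta,0) = T(\eta,0) = -3 \sin(\eta) + 3 \sin(2 \eta)$. Each mode $\sin(n\eta)$ decays as $e^{-n^2\sigma}$ on $\mathbb{R}$, so $u(\eta,\sigma) = \sum c_n e^{-n^2\sigma} \sin(n\eta)$ with $c_1=-3, c_2=3$: $u(\eta,\sigma) = -3 e^{-\sigma} \sin(\eta) + 3 e^{-4 \sigma} \sin(2 \eta)$.
Substituting back: $T(\xi,\tau) = u(\xi - \tau, \tau)$.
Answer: $T(\xi, \tau) = 3 e^{-\tau} \sin(\tau - \xi) - 3 e^{-4 \tau} \sin(2 \tau - 2 \xi)$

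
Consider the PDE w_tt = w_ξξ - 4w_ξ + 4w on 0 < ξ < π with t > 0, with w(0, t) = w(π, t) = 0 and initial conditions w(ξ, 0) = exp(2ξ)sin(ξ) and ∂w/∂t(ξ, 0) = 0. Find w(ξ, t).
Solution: Substitute w = exp(2ξ)u, i.e. u = exp(-2ξ)w.
By the product rule, w_ξ = exp(2ξ)(u_ξ + 2u), w_ξξ = exp(2ξ)(u_ξξ + 4u_ξ + 4u), w_tt = exp(2ξ)u_tt.
Substituting into the PDE and dividing by exp(2ξ): u_tt = (u_ξξ + 4u_ξ + 4u) - 4(u_ξ + 2u) + 4u.
The lower-order terms cancel, leaving the standard wave equation u_tt = u_ξξ.
Initial data for u: u(ξ,0) = exp(-2ξ)w(ξ,0) = sin(ξ); u_t(ξ,0) = exp(-2ξ)w_t(ξ,0) = 0. The boundary conditions carry over: u(0,t) = u(π,t) = 0.
Solve for u:
  Using separation of variables u = X(ξ)T(t):
  Eigenfunctions: sin(nξ), n = 1, 2, 3, ...
  General solution: u(ξ, t) = Σ [A_n cos(n t) + B_n sin(n t)] sin(nξ)
  From u(ξ,0) = sin(ξ): A_1=1. From u_t(ξ,0) = 0: all B_n = 0.
Hence u(ξ,t) = sin(ξ)cos(t).
Transform back: w(ξ,t) = exp(2ξ)u(ξ,t).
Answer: w(ξ, t) = exp(2ξ)sin(ξ)cos(t)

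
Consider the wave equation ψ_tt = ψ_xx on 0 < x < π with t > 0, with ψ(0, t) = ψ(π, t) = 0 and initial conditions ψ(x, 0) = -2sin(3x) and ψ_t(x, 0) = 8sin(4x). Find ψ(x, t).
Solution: Using separation of variables ψ = X(x)T(t):
Eigenfunctions: sin(nx), n = 1, 2, 3, ...
General solution: ψ(x, t) = Σ [A_n cos(n t) + B_n sin(n t)] sin(nx)
From ψ(x,0) = -2sin(3x): A_3=-2. From ψ_t(x,0) = 8sin(4x), using ψ_t(x,0) = Σ ω_n B_n sin(nx) with ω_n = n: B_4 = 8/4 = 2.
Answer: ψ(x, t) = 2sin(4t)sin(4x) - 2sin(3x)cos(3t)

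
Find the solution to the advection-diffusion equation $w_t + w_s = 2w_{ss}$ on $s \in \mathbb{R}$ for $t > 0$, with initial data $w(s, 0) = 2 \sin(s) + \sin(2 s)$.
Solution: Change to a moving frame: let $\eta = s - t$, $\sigma = t$ and write $w(s,t) = u(\eta,\sigma)$.
By the chain rule $w_t = u_{\sigma} - u_{\eta}$, $w_s = u_{\eta}$, $w_{ss} = u_{\eta\eta}$.
Then $w_t + w_s = u_{\sigma}$: the advection term cancels and the PDE becomes the heat equation $u_{\sigma} = 2u_{\eta\eta}$ on $\eta \in \mathbb{R}$.
Initial data: $u(\eta,0) = w(\eta,0) = 2 \sin(\eta) + \sin(2 \eta)$.
On $\eta \in \mathbb{R}$ each mode satisfies $(\sin(n\eta))'' = -n^2 \sin(n\eta)$, so $e^{-2n^2\sigma} \sin(n\eta)$ solves the heat equation; by superposition $u(\eta,\sigma) = \sum c_n e^{-2n^2\sigma} \sin(n\eta)$.
Reading off the coefficients: $c_1=2, c_2=1$, so $u(\eta,\sigma) = 2 e^{-2 \sigma} \sin(\eta) + e^{-8 \sigma} \sin(2 \eta)$.
Substituting back $\eta = s - t$, $\sigma = t$: $w(s,t) = u(s - t, t)$.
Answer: $w(s, t) = 2 e^{-2 t} \sin(s - t) + e^{-8 t} \sin(2 s - 2 t)$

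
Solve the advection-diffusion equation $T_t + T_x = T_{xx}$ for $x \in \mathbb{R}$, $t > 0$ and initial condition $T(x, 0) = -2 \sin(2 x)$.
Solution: Moving frame: $\eta = x - t$, $\sigma = t$, $T = u(\eta,\sigma)$, so $T_t = u_{\sigma} - u_{\eta}$ and $T_{xx} = u_{\eta\eta}$.
Hence $T_t + T_x = u_{\sigma}$ and the PDE becomes the heat equation $u_{\sigma} = u_{\eta\eta}$ on $\eta \in \mathbb{R}$.
Initial data: $u(\eta,0) = T(\eta,0) = -2 \sin(2 \eta)$. Each mode $\sin(n\eta)$ decays as $e^{-n^2\sigma}$ on $\mathbb{R}$, so $u(\eta,\sigma) = \sum c_n e^{-n^2\sigma} \sin(n\eta)$ with $c_2=-2$: $u(\eta,\sigma) = -2 e^{-4 \sigma} \sin(2 \eta)$.
Substituting back: $T(x,t) = u(x - t, t)$.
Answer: $T(x, t) = 2 e^{-4 t} \sin(2 t - 2 x)$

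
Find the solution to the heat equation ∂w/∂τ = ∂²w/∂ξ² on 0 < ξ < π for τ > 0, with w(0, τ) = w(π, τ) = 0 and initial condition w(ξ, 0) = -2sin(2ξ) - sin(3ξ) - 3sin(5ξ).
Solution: Using separation of variables w = X(ξ)T(τ):
Eigenfunctions: sin(nξ), n = 1, 2, 3, ...
General solution: w(ξ, τ) = Σ c_n sin(nξ) exp(-n² τ)
Matching w(ξ,0) = -2sin(2ξ) - sin(3ξ) - 3sin(5ξ) term by term: c_2=-2, c_3=-1, c_5=-3.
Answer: w(ξ, τ) = -2exp(-4τ)sin(2ξ) - exp(-9τ)sin(3ξ) - 3exp(-25τ)sin(5ξ)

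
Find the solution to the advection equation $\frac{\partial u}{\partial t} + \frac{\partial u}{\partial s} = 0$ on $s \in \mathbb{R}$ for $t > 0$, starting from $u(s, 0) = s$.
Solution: By method of characteristics (waves move right with speed 1):
Along characteristics $s - t =$ const, $u$ is constant, so $u(s,t) = f(s - t)$ with $f = u( \cdot , 0)$.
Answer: $u(s, t) = s -  t$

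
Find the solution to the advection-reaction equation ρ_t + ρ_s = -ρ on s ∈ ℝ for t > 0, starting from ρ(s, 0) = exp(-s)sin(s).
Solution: Substitute ρ = exp(-s)u.
Then ρ_s = exp(-s)(u_s - u), ρ_t = exp(-s)u_t; substituting and dividing by exp(-s), the lower-order terms cancel: u_t + u_s = 0 (standard advection equation).
Data for u: u(s,0) = exp(s)ρ(s,0) = sin(s).
By characteristics (ds/dt = 1), u(s,t) = f(s - t) with f = u(·, 0).
So u(s,t) = sin(s - t), and ρ(s,t) = exp(-s)u(s,t).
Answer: ρ(s, t) = exp(-s)sin(s - t)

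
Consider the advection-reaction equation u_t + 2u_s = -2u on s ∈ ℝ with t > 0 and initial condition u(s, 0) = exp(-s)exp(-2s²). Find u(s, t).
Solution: Substitute u = exp(-s)w, i.e. w = exp(s)u.
By the product rule, u_s = exp(-s)(w_s - w), u_t = exp(-s)w_t.
Substituting into the PDE and dividing by exp(-s): w_t + 2(w_s - w) = -2w.
The lower-order terms cancel, leaving the standard advection equation w_t + 2w_s = 0.
Initial data for w: w(s,0) = exp(s)u(s,0) = exp(-2s²).
Solve for w:
  By method of characteristics (waves move right with speed 2):
  Along characteristics s - 2t = const, w is constant, so w(s,t) = f(s - 2t) with f = w(·, 0).
Hence w(s,t) = exp(-2(s - 2t)²).
Transform back: u(s,t) = exp(-s)w(s,t).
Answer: u(s, t) = exp(-s)exp(-2(s - 2t)²)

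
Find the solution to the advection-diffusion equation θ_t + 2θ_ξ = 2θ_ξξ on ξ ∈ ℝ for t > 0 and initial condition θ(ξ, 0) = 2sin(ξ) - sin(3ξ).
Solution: Change to a moving frame: let η = ξ - 2t, σ = t and write θ(ξ,t) = u(η,σ).
By the chain rule θ_t = u_σ - 2u_η, θ_ξ = u_η, θ_ξξ = u_ηη.
Then θ_t + 2θ_ξ = u_σ: the advection term cancels and the PDE becomes the heat equation u_σ = 2u_ηη on η ∈ ℝ.
Initial data: u(η,0) = θ(η,0) = 2sin(η) - sin(3η).
On η ∈ ℝ each mode satisfies (sin(nη))″ = -n² sin(nη), so exp(-2n²σ) sin(nη) solves the heat equation; by superposition u(η,σ) = Σ c_n exp(-2n²σ) sin(nη).
Reading off the coefficients: c_1=2, c_3=-1, so u(η,σ) = 2exp(-2σ)sin(η) - exp(-18σ)sin(3η).
Substituting back η = ξ - 2t, σ = t: θ(ξ,t) = u(ξ - 2t, t).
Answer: θ(ξ, t) = -2exp(-2t)sin(2t - ξ) + exp(-18t)sin(6t - 3ξ)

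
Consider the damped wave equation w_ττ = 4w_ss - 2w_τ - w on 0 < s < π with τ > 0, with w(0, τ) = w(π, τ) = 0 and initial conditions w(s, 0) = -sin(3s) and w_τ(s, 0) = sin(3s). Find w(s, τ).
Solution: Substitute w = exp(-τ)u, i.e. u = exp(τ)w.
By the product rule, w_τ = exp(-τ)(u_τ - u), w_ττ = exp(-τ)(u_ττ - 2u_τ + u), w_ss = exp(-τ)u_ss.
Substituting into the PDE and dividing by exp(-τ): u_ττ - 2u_τ + u = 4u_ss - 2(u_τ - u) - u.
The lower-order terms cancel, leaving the standard wave equation u_ττ = 4u_ss.
Initial data for u: u(s,0) = w(s,0) = -sin(3s); u_τ(s,0) = w_τ(s,0) + w(s,0) = 0. The boundary conditions carry over: u(0,τ) = u(π,τ) = 0.
Solve for u:
  Using separation of variables u = X(s)T(τ):
  Eigenfunctions: sin(ns), n = 1, 2, 3, ...
  General solution: u(s, τ) = Σ [A_n cos(2n τ) + B_n sin(2n τ)] sin(ns)
  From u(s,0) = -sin(3s): A_3=-1. From u_τ(s,0) = 0: all B_n = 0.
Hence u(s,τ) = -sin(3s)cos(6τ).
Transform back: w(s,τ) = exp(-τ)u(s,τ).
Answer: w(s, τ) = -exp(-τ)sin(3s)cos(6τ)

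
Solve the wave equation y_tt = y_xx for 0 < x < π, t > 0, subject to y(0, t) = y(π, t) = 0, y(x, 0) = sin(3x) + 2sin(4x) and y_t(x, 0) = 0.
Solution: Using separation of variables y = X(x)T(t):
Eigenfunctions: sin(nx), n = 1, 2, 3, ...
General solution: y(x, t) = Σ [A_n cos(n t) + B_n sin(n t)] sin(nx)
From y(x,0) = sin(3x) + 2sin(4x): A_3=1, A_4=2. From y_t(x,0) = 0: all B_n = 0.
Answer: y(x, t) = sin(3x)cos(3t) + 2sin(4x)cos(4t)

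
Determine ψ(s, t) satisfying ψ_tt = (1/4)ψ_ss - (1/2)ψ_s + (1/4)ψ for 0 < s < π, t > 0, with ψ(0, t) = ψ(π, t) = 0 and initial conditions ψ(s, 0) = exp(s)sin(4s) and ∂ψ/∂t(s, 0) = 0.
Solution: Substitute ψ = exp(s)u.
Then ψ_s = exp(s)(u_s + u), ψ_ss = exp(s)(u_ss + 2u_s + u), ψ_tt = exp(s)u_tt; substituting and dividing by exp(s), the lower-order terms cancel: u_tt = (1/4)u_ss (standard wave equation).
Data for u: u(s,0) = exp(-s)ψ(s,0) = sin(4s); u_t(s,0) = exp(-s)ψ_t(s,0) = 0. The boundary conditions carry over: u(0,t) = u(π,t) = 0.
Separating variables: u = Σ [A_n cos(ω_n t) + B_n sin(ω_n t)] sin(ns), ω_n = n/2. From ICs: A_4=1.
So u(s,t) = sin(4s)cos(2t), and ψ(s,t) = exp(s)u(s,t).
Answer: ψ(s, t) = exp(s)sin(4s)cos(2t)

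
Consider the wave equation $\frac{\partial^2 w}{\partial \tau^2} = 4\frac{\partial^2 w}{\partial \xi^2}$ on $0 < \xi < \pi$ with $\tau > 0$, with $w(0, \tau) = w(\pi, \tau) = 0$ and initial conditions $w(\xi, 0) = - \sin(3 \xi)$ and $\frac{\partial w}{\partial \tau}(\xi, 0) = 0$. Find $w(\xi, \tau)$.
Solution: Separating variables: $w = \sum [A_n \cos(\omega_n \tau) + B_n \sin(\omega_n \tau)] \sin(n\xi)$, $\omega_n = 2n$. From ICs: $A_3=-1$.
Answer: $w(\xi, \tau) = - \sin(3 \xi) \cos(6 \tau)$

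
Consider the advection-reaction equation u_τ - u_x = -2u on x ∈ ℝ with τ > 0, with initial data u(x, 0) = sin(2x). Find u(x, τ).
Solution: Substitute u = exp(-2τ)w, i.e. w = exp(2τ)u.
By the product rule, u_τ = exp(-2τ)(w_τ - 2w), u_x = exp(-2τ)w_x.
Substituting into the PDE and dividing by exp(-2τ): w_τ - 2w - w_x = -2w.
The lower-order terms cancel, leaving the standard advection equation w_τ - w_x = 0.
Initial data for w: w(x,0) = u(x,0) = sin(2x).
Solve for w:
  By method of characteristics (waves move left with speed 1):
  Along characteristics x + τ = const, w is constant, so w(x,τ) = f(x + τ) with f = w(·, 0).
Hence w(x,τ) = sin(2x + 2τ).
Transform back: u(x,τ) = exp(-2τ)w(x,τ).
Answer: u(x, τ) = exp(-2τ)sin(2x + 2τ)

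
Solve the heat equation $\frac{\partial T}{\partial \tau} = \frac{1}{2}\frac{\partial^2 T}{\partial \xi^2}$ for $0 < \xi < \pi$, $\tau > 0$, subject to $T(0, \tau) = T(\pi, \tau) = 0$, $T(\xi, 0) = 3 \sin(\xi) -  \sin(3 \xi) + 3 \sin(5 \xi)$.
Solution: Separating variables: $T = \sum c_n e^{-n^2\tau/2} \sin(n\xi)$. From $T(\xi,0) = 3 \sin(\xi) - \sin(3 \xi) + 3 \sin(5 \xi)$: $c_1=3, c_3=-1, c_5=3$.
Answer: $T(\xi, \tau) = 3 e^{-\tau/2} \sin(\xi) -  e^{-9 \tau/2} \sin(3 \xi) + 3 e^{-25 \tau/2} \sin(5 \xi)$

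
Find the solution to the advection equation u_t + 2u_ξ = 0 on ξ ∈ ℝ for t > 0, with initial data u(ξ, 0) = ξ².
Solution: By characteristics (dξ/dt = 2), u(ξ,t) = f(ξ - 2t) with f = u(·, 0).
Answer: u(ξ, t) = 4t² - 4tξ + ξ²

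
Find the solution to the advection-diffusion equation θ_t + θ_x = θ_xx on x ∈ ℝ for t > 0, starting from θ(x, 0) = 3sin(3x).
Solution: Change to a moving frame: let η = x - t, σ = t and write θ(x,t) = u(η,σ).
By the chain rule θ_t = u_σ - u_η, θ_x = u_η, θ_xx = u_ηη.
Then θ_t + θ_x = u_σ: the advection term cancels and the PDE becomes the heat equation u_σ = u_ηη on η ∈ ℝ.
Initial data: u(η,0) = θ(η,0) = 3sin(3η).
On η ∈ ℝ each mode satisfies (sin(nη))″ = -n² sin(nη), so exp(-n²σ) sin(nη) solves the heat equation; by superposition u(η,σ) = Σ c_n exp(-n²σ) sin(nη).
Reading off the coefficients: c_3=3, so u(η,σ) = 3exp(-9σ)sin(3η).
Substituting back η = x - t, σ = t: θ(x,t) = u(x - t, t).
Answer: θ(x, t) = -3exp(-9t)sin(3t - 3x)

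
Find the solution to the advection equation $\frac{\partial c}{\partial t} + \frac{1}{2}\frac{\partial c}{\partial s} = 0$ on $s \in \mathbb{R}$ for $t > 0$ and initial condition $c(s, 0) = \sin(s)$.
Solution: By method of characteristics (waves move right with speed 1/2):
Along characteristics $s - \frac{1}{2}t =$ const, $c$ is constant, so $c(s,t) = f(s - \frac{1}{2}t)$ with $f = c( \cdot , 0)$.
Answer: $c(s, t) = \sin(s - t/2)$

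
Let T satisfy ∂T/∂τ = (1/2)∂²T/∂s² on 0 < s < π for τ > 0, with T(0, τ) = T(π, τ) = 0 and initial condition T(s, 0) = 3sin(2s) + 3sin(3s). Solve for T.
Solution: Separating variables: T = Σ c_n exp(-n²τ/2) sin(ns). From T(s,0) = 3sin(2s) + 3sin(3s): c_2=3, c_3=3.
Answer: T(s, τ) = 3exp(-2τ)sin(2s) + 3exp(-9τ/2)sin(3s)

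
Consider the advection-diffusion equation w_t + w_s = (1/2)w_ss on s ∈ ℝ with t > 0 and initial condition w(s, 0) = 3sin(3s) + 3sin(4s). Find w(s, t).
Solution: Change to a moving frame: let η = s - t, σ = t and write w(s,t) = u(η,σ).
By the chain rule w_t = u_σ - u_η, w_s = u_η, w_ss = u_ηη.
Then w_t + w_s = u_σ: the advection term cancels and the PDE becomes the heat equation u_σ = (1/2)u_ηη on η ∈ ℝ.
Initial data: u(η,0) = w(η,0) = 3sin(3η) + 3sin(4η).
On η ∈ ℝ each mode satisfies (sin(nη))″ = -n² sin(nη), so exp(-n²σ/2) sin(nη) solves the heat equation; by superposition u(η,σ) = Σ c_n exp(-n²σ/2) sin(nη).
Reading off the coefficients: c_3=3, c_4=3, so u(η,σ) = 3exp(-8σ)sin(4η) + 3exp(-9σ/2)sin(3η).
Substituting back η = s - t, σ = t: w(s,t) = u(s - t, t).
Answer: w(s, t) = 3exp(-8t)sin(4s - 4t) + 3exp(-9t/2)sin(3s - 3t)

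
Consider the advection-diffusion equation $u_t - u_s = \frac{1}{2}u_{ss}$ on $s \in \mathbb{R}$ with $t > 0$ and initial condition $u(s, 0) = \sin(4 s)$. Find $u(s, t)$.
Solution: Change to a moving frame: let $\eta = s + t$, $\sigma = t$ and write $u(s,t) = w(\eta,\sigma)$.
By the chain rule $u_t = w_{\sigma} + w_{\eta}$, $u_s = w_{\eta}$, $u_{ss} = w_{\eta\eta}$.
Then $u_t - u_s = w_{\sigma}$: the advection term cancels and the PDE becomes the heat equation $w_{\sigma} = \frac{1}{2}w_{\eta\eta}$ on $\eta \in \mathbb{R}$.
Initial data: $w(\eta,0) = u(\eta,0) = \sin(4 \eta)$.
On $\eta \in \mathbb{R}$ each mode satisfies $(\sin(n\eta))'' = -n^2 \sin(n\eta)$, so $e^{-n^2\sigma/2} \sin(n\eta)$ solves the heat equation; by superposition $w(\eta,\sigma) = \sum c_n e^{-n^2\sigma/2} \sin(n\eta)$.
Reading off the coefficients: $c_4=1$, so $w(\eta,\sigma) = e^{-8 \sigma} \sin(4 \eta)$.
Substituting back $\eta = s + t$, $\sigma = t$: $u(s,t) = w(s + t, t)$.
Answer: $u(s, t) = e^{-8 t} \sin(4 s + 4 t)$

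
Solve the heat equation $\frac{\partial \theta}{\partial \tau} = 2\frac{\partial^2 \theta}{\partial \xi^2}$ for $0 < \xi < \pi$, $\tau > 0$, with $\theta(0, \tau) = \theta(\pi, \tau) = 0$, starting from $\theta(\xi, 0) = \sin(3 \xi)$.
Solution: Using separation of variables $\theta = X(\xi)G(\tau)$:
Eigenfunctions: $\sin(n\xi)$, $n = 1, 2, 3, \ldots$
General solution: $\theta(\xi, \tau) = \sum c_n \sin(n\xi) e^{-2n^2 \tau}$
Matching $\theta(\xi,0) = \sin(3 \xi)$ term by term: $c_3=1$.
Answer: $\theta(\xi, \tau) = e^{-18 \tau} \sin(3 \xi)$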